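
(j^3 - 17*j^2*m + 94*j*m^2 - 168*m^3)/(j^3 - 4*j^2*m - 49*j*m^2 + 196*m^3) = (j - 6*m)/(j + 7*m)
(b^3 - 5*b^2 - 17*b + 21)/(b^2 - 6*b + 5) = (b^2 - 4*b - 21)/(b - 5)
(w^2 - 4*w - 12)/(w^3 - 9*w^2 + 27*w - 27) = (w^2 - 4*w - 12)/(w^3 - 9*w^2 + 27*w - 27)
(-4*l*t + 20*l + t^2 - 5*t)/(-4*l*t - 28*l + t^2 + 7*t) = (t - 5)/(t + 7)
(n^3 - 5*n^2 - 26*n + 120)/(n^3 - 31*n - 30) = (n - 4)/(n + 1)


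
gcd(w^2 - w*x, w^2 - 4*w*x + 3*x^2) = -w + x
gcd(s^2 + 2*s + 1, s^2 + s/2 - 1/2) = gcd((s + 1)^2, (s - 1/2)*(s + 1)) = s + 1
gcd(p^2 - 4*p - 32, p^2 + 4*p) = p + 4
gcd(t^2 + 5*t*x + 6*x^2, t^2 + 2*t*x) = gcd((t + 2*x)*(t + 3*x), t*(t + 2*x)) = t + 2*x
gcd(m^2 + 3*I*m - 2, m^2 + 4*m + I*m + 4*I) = m + I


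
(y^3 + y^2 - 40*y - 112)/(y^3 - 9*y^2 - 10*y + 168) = (y + 4)/(y - 6)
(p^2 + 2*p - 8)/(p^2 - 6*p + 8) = (p + 4)/(p - 4)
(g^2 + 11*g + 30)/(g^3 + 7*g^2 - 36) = (g + 5)/(g^2 + g - 6)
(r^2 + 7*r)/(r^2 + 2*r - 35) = r/(r - 5)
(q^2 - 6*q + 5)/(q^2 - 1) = (q - 5)/(q + 1)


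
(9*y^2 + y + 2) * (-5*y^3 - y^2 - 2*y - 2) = -45*y^5 - 14*y^4 - 29*y^3 - 22*y^2 - 6*y - 4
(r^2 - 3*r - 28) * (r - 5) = r^3 - 8*r^2 - 13*r + 140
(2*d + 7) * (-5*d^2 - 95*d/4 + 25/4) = -10*d^3 - 165*d^2/2 - 615*d/4 + 175/4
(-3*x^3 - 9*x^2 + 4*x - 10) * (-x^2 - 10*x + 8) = 3*x^5 + 39*x^4 + 62*x^3 - 102*x^2 + 132*x - 80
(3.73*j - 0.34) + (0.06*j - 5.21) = 3.79*j - 5.55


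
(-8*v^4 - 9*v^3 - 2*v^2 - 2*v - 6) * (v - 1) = -8*v^5 - v^4 + 7*v^3 - 4*v + 6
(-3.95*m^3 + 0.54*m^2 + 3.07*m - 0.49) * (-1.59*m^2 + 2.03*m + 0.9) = 6.2805*m^5 - 8.8771*m^4 - 7.3401*m^3 + 7.4972*m^2 + 1.7683*m - 0.441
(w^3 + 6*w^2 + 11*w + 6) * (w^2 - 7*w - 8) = w^5 - w^4 - 39*w^3 - 119*w^2 - 130*w - 48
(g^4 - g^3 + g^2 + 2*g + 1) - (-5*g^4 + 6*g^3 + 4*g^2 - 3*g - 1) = 6*g^4 - 7*g^3 - 3*g^2 + 5*g + 2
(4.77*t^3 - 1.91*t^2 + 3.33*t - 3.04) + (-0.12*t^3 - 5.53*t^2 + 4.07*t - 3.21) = 4.65*t^3 - 7.44*t^2 + 7.4*t - 6.25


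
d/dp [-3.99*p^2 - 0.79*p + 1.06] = -7.98*p - 0.79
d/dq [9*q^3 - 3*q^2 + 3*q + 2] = 27*q^2 - 6*q + 3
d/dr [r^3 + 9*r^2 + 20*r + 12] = 3*r^2 + 18*r + 20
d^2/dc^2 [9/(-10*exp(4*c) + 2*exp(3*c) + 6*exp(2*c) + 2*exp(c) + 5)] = 18*(4*(-20*exp(3*c) + 3*exp(2*c) + 6*exp(c) + 1)^2*exp(c) + (80*exp(3*c) - 9*exp(2*c) - 12*exp(c) - 1)*(-10*exp(4*c) + 2*exp(3*c) + 6*exp(2*c) + 2*exp(c) + 5))*exp(c)/(-10*exp(4*c) + 2*exp(3*c) + 6*exp(2*c) + 2*exp(c) + 5)^3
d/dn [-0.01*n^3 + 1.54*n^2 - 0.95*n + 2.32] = -0.03*n^2 + 3.08*n - 0.95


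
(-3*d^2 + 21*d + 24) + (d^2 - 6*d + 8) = -2*d^2 + 15*d + 32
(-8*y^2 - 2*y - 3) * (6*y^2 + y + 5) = -48*y^4 - 20*y^3 - 60*y^2 - 13*y - 15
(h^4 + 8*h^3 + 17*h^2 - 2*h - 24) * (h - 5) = h^5 + 3*h^4 - 23*h^3 - 87*h^2 - 14*h + 120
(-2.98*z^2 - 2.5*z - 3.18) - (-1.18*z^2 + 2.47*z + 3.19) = -1.8*z^2 - 4.97*z - 6.37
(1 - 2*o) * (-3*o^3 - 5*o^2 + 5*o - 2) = 6*o^4 + 7*o^3 - 15*o^2 + 9*o - 2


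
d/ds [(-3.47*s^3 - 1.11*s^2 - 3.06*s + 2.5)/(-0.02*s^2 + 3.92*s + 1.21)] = (0.0694*s^4 - 27.2048*s^3 - 17.0085*s^2 - 2.5862*s - 13.5026)/(0.0004*s^4 - 0.1568*s^3 + 15.318*s^2 + 9.4864*s + 1.4641)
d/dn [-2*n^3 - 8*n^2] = 2*n*(-3*n - 8)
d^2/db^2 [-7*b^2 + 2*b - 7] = -14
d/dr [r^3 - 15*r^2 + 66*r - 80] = 3*r^2 - 30*r + 66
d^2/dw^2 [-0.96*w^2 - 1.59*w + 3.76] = -1.92000000000000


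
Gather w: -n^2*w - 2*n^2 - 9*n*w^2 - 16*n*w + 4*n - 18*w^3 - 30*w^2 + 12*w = -2*n^2 + 4*n - 18*w^3 + w^2*(-9*n - 30) + w*(-n^2 - 16*n + 12)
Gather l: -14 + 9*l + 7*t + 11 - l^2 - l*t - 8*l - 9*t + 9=-l^2 + l*(1 - t) - 2*t + 6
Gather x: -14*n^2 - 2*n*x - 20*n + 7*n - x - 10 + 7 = -14*n^2 - 13*n + x*(-2*n - 1) - 3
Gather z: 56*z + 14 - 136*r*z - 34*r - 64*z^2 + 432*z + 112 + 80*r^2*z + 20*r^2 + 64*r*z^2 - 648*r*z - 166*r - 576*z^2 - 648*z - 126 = 20*r^2 - 200*r + z^2*(64*r - 640) + z*(80*r^2 - 784*r - 160)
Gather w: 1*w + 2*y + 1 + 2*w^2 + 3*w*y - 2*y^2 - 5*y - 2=2*w^2 + w*(3*y + 1) - 2*y^2 - 3*y - 1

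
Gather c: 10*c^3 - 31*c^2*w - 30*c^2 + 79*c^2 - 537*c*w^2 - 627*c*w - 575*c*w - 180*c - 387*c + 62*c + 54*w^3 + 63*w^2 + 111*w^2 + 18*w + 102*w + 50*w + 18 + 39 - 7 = 10*c^3 + c^2*(49 - 31*w) + c*(-537*w^2 - 1202*w - 505) + 54*w^3 + 174*w^2 + 170*w + 50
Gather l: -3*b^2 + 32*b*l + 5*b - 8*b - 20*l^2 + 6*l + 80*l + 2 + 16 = -3*b^2 - 3*b - 20*l^2 + l*(32*b + 86) + 18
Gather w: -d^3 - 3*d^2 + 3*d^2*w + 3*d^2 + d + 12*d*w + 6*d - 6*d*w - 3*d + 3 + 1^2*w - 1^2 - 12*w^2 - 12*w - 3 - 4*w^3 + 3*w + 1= -d^3 + 4*d - 4*w^3 - 12*w^2 + w*(3*d^2 + 6*d - 8)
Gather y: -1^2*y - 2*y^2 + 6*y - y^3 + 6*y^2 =-y^3 + 4*y^2 + 5*y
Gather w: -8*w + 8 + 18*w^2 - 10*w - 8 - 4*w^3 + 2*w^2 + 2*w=-4*w^3 + 20*w^2 - 16*w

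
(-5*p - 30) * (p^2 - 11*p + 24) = -5*p^3 + 25*p^2 + 210*p - 720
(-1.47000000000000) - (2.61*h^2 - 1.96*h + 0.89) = -2.61*h^2 + 1.96*h - 2.36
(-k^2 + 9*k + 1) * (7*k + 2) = -7*k^3 + 61*k^2 + 25*k + 2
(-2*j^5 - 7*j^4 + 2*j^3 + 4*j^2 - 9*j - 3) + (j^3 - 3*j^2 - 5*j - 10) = -2*j^5 - 7*j^4 + 3*j^3 + j^2 - 14*j - 13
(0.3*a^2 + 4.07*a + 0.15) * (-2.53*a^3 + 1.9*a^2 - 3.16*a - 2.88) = -0.759*a^5 - 9.7271*a^4 + 6.4055*a^3 - 13.4402*a^2 - 12.1956*a - 0.432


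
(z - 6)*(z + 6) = z^2 - 36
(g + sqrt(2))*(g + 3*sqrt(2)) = g^2 + 4*sqrt(2)*g + 6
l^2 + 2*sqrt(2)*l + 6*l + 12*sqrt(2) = (l + 6)*(l + 2*sqrt(2))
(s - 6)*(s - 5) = s^2 - 11*s + 30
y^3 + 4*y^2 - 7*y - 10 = (y - 2)*(y + 1)*(y + 5)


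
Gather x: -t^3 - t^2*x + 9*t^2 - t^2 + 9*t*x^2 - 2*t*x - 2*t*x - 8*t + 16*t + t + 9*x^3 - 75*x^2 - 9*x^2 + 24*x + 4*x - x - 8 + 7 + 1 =-t^3 + 8*t^2 + 9*t + 9*x^3 + x^2*(9*t - 84) + x*(-t^2 - 4*t + 27)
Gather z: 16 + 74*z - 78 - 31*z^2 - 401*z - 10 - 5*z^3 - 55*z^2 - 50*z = -5*z^3 - 86*z^2 - 377*z - 72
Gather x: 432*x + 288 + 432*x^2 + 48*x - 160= 432*x^2 + 480*x + 128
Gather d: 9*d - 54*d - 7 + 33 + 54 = 80 - 45*d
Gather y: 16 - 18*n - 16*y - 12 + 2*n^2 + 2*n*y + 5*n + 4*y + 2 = 2*n^2 - 13*n + y*(2*n - 12) + 6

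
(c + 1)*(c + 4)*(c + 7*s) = c^3 + 7*c^2*s + 5*c^2 + 35*c*s + 4*c + 28*s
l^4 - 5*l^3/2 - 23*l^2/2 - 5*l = l*(l - 5)*(l + 1/2)*(l + 2)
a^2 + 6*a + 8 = (a + 2)*(a + 4)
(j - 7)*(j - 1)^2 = j^3 - 9*j^2 + 15*j - 7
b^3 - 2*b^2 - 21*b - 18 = (b - 6)*(b + 1)*(b + 3)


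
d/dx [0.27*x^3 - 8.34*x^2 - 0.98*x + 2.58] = 0.81*x^2 - 16.68*x - 0.98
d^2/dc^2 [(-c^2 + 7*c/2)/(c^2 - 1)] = (7*c^3 - 6*c^2 + 21*c - 2)/(c^6 - 3*c^4 + 3*c^2 - 1)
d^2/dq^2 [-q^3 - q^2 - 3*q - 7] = -6*q - 2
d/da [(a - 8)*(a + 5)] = 2*a - 3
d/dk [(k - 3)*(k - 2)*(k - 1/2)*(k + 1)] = 4*k^3 - 27*k^2/2 + 6*k + 11/2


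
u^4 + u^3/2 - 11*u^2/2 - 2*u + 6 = (u - 2)*(u - 1)*(u + 3/2)*(u + 2)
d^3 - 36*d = d*(d - 6)*(d + 6)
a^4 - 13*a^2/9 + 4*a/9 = a*(a - 1)*(a - 1/3)*(a + 4/3)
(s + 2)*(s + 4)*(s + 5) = s^3 + 11*s^2 + 38*s + 40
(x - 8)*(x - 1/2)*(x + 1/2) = x^3 - 8*x^2 - x/4 + 2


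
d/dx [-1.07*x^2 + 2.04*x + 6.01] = 2.04 - 2.14*x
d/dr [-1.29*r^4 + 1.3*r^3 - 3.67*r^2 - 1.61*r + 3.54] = -5.16*r^3 + 3.9*r^2 - 7.34*r - 1.61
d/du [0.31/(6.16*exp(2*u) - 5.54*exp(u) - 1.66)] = (1.7174 - 3.8192*exp(u))*exp(u)/(-6.16*exp(2*u) + 5.54*exp(u) + 1.66)^2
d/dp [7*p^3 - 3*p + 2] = 21*p^2 - 3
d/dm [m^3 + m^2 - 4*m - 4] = 3*m^2 + 2*m - 4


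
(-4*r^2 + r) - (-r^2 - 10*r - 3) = -3*r^2 + 11*r + 3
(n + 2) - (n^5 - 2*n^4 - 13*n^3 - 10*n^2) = -n^5 + 2*n^4 + 13*n^3 + 10*n^2 + n + 2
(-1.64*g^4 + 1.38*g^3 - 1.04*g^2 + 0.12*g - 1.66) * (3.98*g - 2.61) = -6.5272*g^5 + 9.7728*g^4 - 7.741*g^3 + 3.192*g^2 - 6.92*g + 4.3326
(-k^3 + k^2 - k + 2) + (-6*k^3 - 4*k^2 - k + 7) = -7*k^3 - 3*k^2 - 2*k + 9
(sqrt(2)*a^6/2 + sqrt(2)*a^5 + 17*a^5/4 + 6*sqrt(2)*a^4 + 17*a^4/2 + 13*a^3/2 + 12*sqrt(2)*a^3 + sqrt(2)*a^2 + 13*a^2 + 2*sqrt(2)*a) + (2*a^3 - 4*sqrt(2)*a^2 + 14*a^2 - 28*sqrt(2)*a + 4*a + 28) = sqrt(2)*a^6/2 + sqrt(2)*a^5 + 17*a^5/4 + 6*sqrt(2)*a^4 + 17*a^4/2 + 17*a^3/2 + 12*sqrt(2)*a^3 - 3*sqrt(2)*a^2 + 27*a^2 - 26*sqrt(2)*a + 4*a + 28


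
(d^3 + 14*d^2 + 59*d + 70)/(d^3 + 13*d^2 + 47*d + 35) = (d + 2)/(d + 1)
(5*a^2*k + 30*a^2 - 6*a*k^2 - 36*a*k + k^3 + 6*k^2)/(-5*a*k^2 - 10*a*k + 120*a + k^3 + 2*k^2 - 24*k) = (-a + k)/(k - 4)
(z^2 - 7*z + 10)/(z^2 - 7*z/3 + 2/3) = 3*(z - 5)/(3*z - 1)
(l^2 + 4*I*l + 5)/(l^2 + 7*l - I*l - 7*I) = (l + 5*I)/(l + 7)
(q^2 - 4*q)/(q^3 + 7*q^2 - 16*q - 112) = q/(q^2 + 11*q + 28)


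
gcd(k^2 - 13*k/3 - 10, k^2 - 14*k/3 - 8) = k - 6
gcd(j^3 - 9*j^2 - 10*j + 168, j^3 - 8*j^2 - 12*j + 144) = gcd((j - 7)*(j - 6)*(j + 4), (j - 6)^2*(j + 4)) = j^2 - 2*j - 24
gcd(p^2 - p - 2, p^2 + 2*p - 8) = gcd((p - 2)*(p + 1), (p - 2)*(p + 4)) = p - 2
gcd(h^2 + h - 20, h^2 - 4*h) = h - 4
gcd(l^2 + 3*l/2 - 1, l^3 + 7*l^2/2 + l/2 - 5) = l + 2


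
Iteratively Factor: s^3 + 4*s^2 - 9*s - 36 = (s - 3)*(s^2 + 7*s + 12) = (s - 3)*(s + 3)*(s + 4)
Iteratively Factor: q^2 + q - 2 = (q - 1)*(q + 2)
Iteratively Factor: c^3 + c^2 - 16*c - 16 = (c + 4)*(c^2 - 3*c - 4) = (c + 1)*(c + 4)*(c - 4)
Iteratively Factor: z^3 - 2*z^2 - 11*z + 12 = (z + 3)*(z^2 - 5*z + 4) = (z - 1)*(z + 3)*(z - 4)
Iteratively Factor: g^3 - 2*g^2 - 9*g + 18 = (g + 3)*(g^2 - 5*g + 6) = (g - 2)*(g + 3)*(g - 3)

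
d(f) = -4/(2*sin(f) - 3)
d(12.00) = 0.98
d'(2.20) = -2.46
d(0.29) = 1.65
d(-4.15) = 3.06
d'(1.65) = -0.63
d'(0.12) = 1.04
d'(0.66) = 2.01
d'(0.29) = 1.30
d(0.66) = 2.26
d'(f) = 8*cos(f)/(2*sin(f) - 3)^2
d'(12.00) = 0.41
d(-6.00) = 1.64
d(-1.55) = 0.80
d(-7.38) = 0.84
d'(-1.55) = 0.01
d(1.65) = 3.98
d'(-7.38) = 0.16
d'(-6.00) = 1.29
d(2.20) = 2.89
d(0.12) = 1.45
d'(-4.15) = -2.49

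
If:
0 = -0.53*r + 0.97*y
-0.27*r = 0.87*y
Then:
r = 0.00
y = 0.00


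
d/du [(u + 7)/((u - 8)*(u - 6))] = (-u^2 - 14*u + 146)/(u^4 - 28*u^3 + 292*u^2 - 1344*u + 2304)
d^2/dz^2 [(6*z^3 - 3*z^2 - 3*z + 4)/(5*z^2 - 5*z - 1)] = 6*(10*z^3 + 115*z^2 - 109*z + 44)/(125*z^6 - 375*z^5 + 300*z^4 + 25*z^3 - 60*z^2 - 15*z - 1)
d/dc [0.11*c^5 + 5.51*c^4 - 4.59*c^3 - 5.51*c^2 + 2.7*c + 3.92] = 0.55*c^4 + 22.04*c^3 - 13.77*c^2 - 11.02*c + 2.7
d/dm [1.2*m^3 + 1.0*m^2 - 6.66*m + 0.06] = 3.6*m^2 + 2.0*m - 6.66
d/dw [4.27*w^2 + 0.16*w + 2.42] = 8.54*w + 0.16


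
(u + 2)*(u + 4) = u^2 + 6*u + 8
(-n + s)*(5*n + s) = -5*n^2 + 4*n*s + s^2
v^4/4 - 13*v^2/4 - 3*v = v*(v/4 + 1/4)*(v - 4)*(v + 3)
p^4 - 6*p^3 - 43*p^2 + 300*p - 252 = (p - 6)^2*(p - 1)*(p + 7)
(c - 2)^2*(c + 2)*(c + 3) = c^4 + c^3 - 10*c^2 - 4*c + 24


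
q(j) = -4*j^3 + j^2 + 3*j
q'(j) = -12*j^2 + 2*j + 3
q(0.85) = 0.82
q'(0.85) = -3.97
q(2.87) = -77.71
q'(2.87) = -90.10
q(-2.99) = 106.89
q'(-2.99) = -110.26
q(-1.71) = 17.79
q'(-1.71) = -35.51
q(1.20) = -1.87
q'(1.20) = -11.88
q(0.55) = 1.29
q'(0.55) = 0.47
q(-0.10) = -0.29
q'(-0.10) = 2.68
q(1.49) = -6.54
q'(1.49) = -20.66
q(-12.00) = 7020.00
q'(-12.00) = -1749.00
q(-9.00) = 2970.00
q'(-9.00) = -987.00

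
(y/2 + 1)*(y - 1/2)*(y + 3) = y^3/2 + 9*y^2/4 + 7*y/4 - 3/2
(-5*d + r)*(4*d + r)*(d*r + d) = -20*d^3*r - 20*d^3 - d^2*r^2 - d^2*r + d*r^3 + d*r^2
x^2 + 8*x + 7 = (x + 1)*(x + 7)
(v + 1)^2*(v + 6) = v^3 + 8*v^2 + 13*v + 6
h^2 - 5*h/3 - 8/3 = (h - 8/3)*(h + 1)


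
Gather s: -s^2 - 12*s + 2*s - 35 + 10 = -s^2 - 10*s - 25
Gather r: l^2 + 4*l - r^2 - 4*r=l^2 + 4*l - r^2 - 4*r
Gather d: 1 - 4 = -3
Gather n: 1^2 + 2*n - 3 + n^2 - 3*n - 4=n^2 - n - 6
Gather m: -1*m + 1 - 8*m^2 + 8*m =-8*m^2 + 7*m + 1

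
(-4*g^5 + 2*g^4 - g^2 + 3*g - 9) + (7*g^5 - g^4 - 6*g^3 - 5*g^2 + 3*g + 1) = 3*g^5 + g^4 - 6*g^3 - 6*g^2 + 6*g - 8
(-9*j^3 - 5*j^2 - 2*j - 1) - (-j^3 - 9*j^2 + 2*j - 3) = -8*j^3 + 4*j^2 - 4*j + 2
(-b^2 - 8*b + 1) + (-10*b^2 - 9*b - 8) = -11*b^2 - 17*b - 7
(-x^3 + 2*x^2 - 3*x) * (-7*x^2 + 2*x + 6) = 7*x^5 - 16*x^4 + 19*x^3 + 6*x^2 - 18*x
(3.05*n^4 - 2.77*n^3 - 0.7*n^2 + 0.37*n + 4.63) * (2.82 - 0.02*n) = -0.061*n^5 + 8.6564*n^4 - 7.7974*n^3 - 1.9814*n^2 + 0.9508*n + 13.0566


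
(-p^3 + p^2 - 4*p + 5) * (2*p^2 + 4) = -2*p^5 + 2*p^4 - 12*p^3 + 14*p^2 - 16*p + 20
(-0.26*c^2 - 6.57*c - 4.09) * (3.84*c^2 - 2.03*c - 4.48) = -0.9984*c^4 - 24.701*c^3 - 1.2037*c^2 + 37.7363*c + 18.3232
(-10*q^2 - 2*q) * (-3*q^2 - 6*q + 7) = 30*q^4 + 66*q^3 - 58*q^2 - 14*q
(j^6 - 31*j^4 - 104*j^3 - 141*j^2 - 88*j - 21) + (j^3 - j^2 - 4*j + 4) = j^6 - 31*j^4 - 103*j^3 - 142*j^2 - 92*j - 17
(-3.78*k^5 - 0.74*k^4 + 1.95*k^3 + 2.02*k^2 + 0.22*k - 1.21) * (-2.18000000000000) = 8.2404*k^5 + 1.6132*k^4 - 4.251*k^3 - 4.4036*k^2 - 0.4796*k + 2.6378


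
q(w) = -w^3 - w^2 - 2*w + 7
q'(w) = -3*w^2 - 2*w - 2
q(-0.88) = 8.67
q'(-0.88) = -2.56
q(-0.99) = 8.97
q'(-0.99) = -2.96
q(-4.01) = 63.42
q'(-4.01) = -42.22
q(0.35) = 6.13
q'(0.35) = -3.07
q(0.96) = 3.27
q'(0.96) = -6.68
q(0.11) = 6.77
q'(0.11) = -2.26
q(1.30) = 0.51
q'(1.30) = -9.67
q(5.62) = -213.33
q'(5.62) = -107.99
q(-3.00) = 31.00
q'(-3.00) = -23.00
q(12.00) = -1889.00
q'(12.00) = -458.00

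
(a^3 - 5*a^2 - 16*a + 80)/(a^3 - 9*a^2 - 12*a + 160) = (a - 4)/(a - 8)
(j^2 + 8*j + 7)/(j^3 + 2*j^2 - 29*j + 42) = (j + 1)/(j^2 - 5*j + 6)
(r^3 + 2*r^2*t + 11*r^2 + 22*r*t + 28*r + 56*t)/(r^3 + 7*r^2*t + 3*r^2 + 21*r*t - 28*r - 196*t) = (r^2 + 2*r*t + 4*r + 8*t)/(r^2 + 7*r*t - 4*r - 28*t)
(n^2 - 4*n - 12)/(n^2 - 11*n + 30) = (n + 2)/(n - 5)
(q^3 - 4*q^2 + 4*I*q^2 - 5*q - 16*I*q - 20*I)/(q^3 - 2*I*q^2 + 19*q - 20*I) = (q^2 - 4*q - 5)/(q^2 - 6*I*q - 5)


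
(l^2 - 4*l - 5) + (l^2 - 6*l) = 2*l^2 - 10*l - 5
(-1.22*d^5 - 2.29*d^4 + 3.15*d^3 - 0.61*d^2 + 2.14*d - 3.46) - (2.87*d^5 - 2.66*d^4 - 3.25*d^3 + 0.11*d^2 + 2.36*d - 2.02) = -4.09*d^5 + 0.37*d^4 + 6.4*d^3 - 0.72*d^2 - 0.22*d - 1.44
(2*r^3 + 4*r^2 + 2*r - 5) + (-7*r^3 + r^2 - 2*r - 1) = -5*r^3 + 5*r^2 - 6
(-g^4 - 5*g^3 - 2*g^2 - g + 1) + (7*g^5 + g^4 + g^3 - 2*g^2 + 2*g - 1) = 7*g^5 - 4*g^3 - 4*g^2 + g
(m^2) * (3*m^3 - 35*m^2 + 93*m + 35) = 3*m^5 - 35*m^4 + 93*m^3 + 35*m^2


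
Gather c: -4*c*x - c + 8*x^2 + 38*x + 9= c*(-4*x - 1) + 8*x^2 + 38*x + 9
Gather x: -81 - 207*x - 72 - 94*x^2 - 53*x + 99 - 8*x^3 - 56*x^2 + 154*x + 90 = -8*x^3 - 150*x^2 - 106*x + 36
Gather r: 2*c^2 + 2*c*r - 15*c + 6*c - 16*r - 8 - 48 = 2*c^2 - 9*c + r*(2*c - 16) - 56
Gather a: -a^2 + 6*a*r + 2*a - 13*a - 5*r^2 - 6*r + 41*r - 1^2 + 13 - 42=-a^2 + a*(6*r - 11) - 5*r^2 + 35*r - 30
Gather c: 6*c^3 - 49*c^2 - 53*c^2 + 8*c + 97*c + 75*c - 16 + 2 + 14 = 6*c^3 - 102*c^2 + 180*c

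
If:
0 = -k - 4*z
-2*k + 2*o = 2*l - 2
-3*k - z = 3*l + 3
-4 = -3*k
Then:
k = 4/3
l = -20/9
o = -17/9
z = -1/3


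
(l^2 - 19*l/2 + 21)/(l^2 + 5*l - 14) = (l^2 - 19*l/2 + 21)/(l^2 + 5*l - 14)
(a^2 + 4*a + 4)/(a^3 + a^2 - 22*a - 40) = (a + 2)/(a^2 - a - 20)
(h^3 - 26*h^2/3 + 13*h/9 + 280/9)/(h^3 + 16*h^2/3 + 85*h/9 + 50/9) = (3*h^2 - 31*h + 56)/(3*h^2 + 11*h + 10)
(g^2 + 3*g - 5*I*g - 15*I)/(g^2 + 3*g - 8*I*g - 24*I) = (g - 5*I)/(g - 8*I)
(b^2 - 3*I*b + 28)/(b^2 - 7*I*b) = (b + 4*I)/b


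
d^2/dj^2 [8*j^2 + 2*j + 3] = 16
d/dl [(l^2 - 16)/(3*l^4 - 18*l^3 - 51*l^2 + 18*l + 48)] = 2*(l*(l^4 - 6*l^3 - 17*l^2 + 6*l + 16) - (l^2 - 16)*(2*l^3 - 9*l^2 - 17*l + 3))/(3*(l^4 - 6*l^3 - 17*l^2 + 6*l + 16)^2)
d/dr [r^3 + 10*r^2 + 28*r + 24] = 3*r^2 + 20*r + 28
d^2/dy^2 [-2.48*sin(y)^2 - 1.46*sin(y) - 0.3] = 1.46*sin(y) - 4.96*cos(2*y)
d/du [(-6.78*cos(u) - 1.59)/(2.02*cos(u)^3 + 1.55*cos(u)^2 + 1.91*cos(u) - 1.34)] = -(27.3912*cos(u)^3 + 20.1444*cos(u)^2 + 4.92899999999999*cos(u) + 12.1221)*sin(u)/(2.02*cos(u)^3 + 1.55*cos(u)^2 + 1.91*cos(u) - 1.34)^2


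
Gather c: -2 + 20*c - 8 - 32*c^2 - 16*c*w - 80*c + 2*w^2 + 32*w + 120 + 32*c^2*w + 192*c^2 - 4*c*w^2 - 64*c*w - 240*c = c^2*(32*w + 160) + c*(-4*w^2 - 80*w - 300) + 2*w^2 + 32*w + 110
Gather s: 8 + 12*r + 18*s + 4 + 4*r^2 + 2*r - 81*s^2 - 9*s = 4*r^2 + 14*r - 81*s^2 + 9*s + 12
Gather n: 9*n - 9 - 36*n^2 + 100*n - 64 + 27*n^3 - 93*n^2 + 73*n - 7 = 27*n^3 - 129*n^2 + 182*n - 80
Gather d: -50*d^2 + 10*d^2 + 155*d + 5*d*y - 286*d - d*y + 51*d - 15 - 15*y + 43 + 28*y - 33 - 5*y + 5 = -40*d^2 + d*(4*y - 80) + 8*y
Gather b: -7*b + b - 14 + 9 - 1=-6*b - 6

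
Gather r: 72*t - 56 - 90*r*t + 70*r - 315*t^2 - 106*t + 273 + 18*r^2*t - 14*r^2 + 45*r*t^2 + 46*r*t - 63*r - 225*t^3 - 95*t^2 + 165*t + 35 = r^2*(18*t - 14) + r*(45*t^2 - 44*t + 7) - 225*t^3 - 410*t^2 + 131*t + 252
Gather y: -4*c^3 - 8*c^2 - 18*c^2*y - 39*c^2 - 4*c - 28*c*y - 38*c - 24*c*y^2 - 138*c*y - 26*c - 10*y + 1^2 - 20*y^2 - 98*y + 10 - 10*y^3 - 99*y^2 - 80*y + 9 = -4*c^3 - 47*c^2 - 68*c - 10*y^3 + y^2*(-24*c - 119) + y*(-18*c^2 - 166*c - 188) + 20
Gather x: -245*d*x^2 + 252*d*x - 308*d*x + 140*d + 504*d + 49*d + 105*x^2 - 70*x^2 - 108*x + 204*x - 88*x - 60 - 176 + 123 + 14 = 693*d + x^2*(35 - 245*d) + x*(8 - 56*d) - 99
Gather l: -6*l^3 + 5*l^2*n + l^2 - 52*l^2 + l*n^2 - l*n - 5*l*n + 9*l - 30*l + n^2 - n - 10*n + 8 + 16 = -6*l^3 + l^2*(5*n - 51) + l*(n^2 - 6*n - 21) + n^2 - 11*n + 24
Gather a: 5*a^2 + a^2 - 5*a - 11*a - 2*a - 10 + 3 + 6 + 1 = 6*a^2 - 18*a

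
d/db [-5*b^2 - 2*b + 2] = -10*b - 2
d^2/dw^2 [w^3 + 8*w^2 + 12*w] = 6*w + 16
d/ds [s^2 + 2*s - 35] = 2*s + 2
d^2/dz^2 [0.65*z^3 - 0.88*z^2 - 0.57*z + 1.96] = 3.9*z - 1.76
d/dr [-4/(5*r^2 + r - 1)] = 4*(10*r + 1)/(5*r^2 + r - 1)^2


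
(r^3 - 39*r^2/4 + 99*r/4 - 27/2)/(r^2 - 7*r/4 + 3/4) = (r^2 - 9*r + 18)/(r - 1)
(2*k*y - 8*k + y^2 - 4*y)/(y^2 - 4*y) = (2*k + y)/y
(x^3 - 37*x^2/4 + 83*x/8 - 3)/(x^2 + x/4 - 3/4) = (x^2 - 17*x/2 + 4)/(x + 1)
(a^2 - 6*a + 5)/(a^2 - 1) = (a - 5)/(a + 1)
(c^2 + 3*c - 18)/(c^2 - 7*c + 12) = (c + 6)/(c - 4)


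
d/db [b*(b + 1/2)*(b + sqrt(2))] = 3*b^2 + b + 2*sqrt(2)*b + sqrt(2)/2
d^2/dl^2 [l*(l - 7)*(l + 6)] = 6*l - 2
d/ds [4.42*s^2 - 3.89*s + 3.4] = 8.84*s - 3.89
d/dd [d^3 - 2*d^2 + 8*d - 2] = 3*d^2 - 4*d + 8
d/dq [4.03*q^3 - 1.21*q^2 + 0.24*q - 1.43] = 12.09*q^2 - 2.42*q + 0.24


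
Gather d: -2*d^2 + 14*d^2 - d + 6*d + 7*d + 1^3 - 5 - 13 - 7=12*d^2 + 12*d - 24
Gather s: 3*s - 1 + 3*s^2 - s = 3*s^2 + 2*s - 1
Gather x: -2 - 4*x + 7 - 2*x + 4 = 9 - 6*x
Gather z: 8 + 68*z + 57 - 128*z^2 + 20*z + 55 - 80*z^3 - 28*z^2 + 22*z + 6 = -80*z^3 - 156*z^2 + 110*z + 126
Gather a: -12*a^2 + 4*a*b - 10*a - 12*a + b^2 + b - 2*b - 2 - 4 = -12*a^2 + a*(4*b - 22) + b^2 - b - 6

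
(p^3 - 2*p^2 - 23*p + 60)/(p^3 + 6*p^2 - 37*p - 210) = (p^2 - 7*p + 12)/(p^2 + p - 42)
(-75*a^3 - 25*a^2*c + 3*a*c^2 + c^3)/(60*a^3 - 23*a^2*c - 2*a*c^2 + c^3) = (-15*a^2 - 2*a*c + c^2)/(12*a^2 - 7*a*c + c^2)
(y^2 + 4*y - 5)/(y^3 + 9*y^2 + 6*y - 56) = (y^2 + 4*y - 5)/(y^3 + 9*y^2 + 6*y - 56)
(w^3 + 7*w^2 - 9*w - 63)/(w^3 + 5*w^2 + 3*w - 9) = (w^2 + 4*w - 21)/(w^2 + 2*w - 3)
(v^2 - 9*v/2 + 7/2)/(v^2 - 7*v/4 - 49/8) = 4*(v - 1)/(4*v + 7)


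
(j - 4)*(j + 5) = j^2 + j - 20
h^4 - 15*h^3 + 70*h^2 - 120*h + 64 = (h - 8)*(h - 4)*(h - 2)*(h - 1)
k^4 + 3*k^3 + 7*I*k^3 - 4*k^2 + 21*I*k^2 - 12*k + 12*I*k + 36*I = (k + 3)*(k - I)*(k + 2*I)*(k + 6*I)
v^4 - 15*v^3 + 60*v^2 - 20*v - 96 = (v - 8)*(v - 6)*(v - 2)*(v + 1)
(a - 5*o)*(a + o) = a^2 - 4*a*o - 5*o^2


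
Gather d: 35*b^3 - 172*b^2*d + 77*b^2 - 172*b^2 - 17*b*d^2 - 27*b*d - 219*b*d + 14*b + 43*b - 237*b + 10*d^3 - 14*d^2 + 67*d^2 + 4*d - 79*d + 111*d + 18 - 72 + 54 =35*b^3 - 95*b^2 - 180*b + 10*d^3 + d^2*(53 - 17*b) + d*(-172*b^2 - 246*b + 36)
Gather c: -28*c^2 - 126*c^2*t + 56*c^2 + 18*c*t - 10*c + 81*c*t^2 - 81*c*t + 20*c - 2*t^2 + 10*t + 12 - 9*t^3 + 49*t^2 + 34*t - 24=c^2*(28 - 126*t) + c*(81*t^2 - 63*t + 10) - 9*t^3 + 47*t^2 + 44*t - 12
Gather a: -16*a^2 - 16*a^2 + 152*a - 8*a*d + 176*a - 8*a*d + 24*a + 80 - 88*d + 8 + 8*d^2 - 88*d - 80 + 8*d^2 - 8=-32*a^2 + a*(352 - 16*d) + 16*d^2 - 176*d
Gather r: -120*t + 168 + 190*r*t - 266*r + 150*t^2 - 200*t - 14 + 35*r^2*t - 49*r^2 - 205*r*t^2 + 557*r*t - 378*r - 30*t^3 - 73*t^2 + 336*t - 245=r^2*(35*t - 49) + r*(-205*t^2 + 747*t - 644) - 30*t^3 + 77*t^2 + 16*t - 91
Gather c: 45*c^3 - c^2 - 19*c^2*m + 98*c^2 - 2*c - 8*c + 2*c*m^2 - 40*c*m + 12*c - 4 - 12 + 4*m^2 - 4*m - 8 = 45*c^3 + c^2*(97 - 19*m) + c*(2*m^2 - 40*m + 2) + 4*m^2 - 4*m - 24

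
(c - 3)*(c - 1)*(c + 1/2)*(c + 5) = c^4 + 3*c^3/2 - 33*c^2/2 + 13*c/2 + 15/2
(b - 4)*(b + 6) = b^2 + 2*b - 24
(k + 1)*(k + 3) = k^2 + 4*k + 3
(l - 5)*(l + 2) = l^2 - 3*l - 10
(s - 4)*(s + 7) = s^2 + 3*s - 28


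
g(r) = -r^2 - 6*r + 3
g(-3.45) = 11.80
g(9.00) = -132.00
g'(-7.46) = 8.92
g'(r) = -2*r - 6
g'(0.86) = -7.72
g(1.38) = -7.18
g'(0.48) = -6.96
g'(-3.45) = 0.90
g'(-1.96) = -2.08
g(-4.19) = 10.58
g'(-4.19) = 2.38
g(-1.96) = 10.92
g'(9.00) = -24.00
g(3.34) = -28.20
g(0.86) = -2.90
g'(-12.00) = 18.00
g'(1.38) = -8.76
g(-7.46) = -7.89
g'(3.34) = -12.68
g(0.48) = -0.11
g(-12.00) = -69.00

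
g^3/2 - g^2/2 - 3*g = g*(g/2 + 1)*(g - 3)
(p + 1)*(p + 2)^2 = p^3 + 5*p^2 + 8*p + 4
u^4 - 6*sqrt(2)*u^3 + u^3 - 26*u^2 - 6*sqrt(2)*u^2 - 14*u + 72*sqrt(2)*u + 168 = (u - 3)*(u + 4)*(u - 7*sqrt(2))*(u + sqrt(2))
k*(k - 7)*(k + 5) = k^3 - 2*k^2 - 35*k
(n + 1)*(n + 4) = n^2 + 5*n + 4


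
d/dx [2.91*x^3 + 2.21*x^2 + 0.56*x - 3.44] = 8.73*x^2 + 4.42*x + 0.56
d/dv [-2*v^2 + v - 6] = 1 - 4*v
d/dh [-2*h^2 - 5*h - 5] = -4*h - 5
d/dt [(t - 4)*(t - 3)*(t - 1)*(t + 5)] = 4*t^3 - 9*t^2 - 42*t + 83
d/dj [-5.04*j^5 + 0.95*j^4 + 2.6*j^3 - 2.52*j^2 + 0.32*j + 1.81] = -25.2*j^4 + 3.8*j^3 + 7.8*j^2 - 5.04*j + 0.32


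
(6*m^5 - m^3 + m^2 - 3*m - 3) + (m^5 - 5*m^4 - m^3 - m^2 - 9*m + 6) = 7*m^5 - 5*m^4 - 2*m^3 - 12*m + 3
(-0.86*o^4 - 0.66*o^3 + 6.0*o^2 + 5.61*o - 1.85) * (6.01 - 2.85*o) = 2.451*o^5 - 3.2876*o^4 - 21.0666*o^3 + 20.0715*o^2 + 38.9886*o - 11.1185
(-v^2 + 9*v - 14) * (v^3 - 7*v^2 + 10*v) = -v^5 + 16*v^4 - 87*v^3 + 188*v^2 - 140*v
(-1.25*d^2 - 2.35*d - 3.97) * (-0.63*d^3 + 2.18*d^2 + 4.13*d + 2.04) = 0.7875*d^5 - 1.2445*d^4 - 7.7844*d^3 - 20.9101*d^2 - 21.1901*d - 8.0988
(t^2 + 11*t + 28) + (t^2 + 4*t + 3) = 2*t^2 + 15*t + 31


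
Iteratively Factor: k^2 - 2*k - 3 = (k + 1)*(k - 3)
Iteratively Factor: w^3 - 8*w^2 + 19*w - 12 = (w - 1)*(w^2 - 7*w + 12) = (w - 4)*(w - 1)*(w - 3)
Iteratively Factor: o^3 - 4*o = (o + 2)*(o^2 - 2*o) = o*(o + 2)*(o - 2)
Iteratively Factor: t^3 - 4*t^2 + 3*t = (t)*(t^2 - 4*t + 3) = t*(t - 3)*(t - 1)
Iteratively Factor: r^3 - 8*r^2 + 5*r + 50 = (r - 5)*(r^2 - 3*r - 10) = (r - 5)^2*(r + 2)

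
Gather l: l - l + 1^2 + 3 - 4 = 0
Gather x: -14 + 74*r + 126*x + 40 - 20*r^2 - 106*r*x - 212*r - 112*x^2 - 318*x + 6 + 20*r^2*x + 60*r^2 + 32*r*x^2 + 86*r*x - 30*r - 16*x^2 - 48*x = 40*r^2 - 168*r + x^2*(32*r - 128) + x*(20*r^2 - 20*r - 240) + 32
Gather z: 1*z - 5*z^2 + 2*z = -5*z^2 + 3*z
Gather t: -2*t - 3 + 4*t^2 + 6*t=4*t^2 + 4*t - 3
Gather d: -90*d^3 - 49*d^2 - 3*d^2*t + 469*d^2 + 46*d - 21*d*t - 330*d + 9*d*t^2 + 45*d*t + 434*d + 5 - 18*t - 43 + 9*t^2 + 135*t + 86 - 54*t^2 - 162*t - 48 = -90*d^3 + d^2*(420 - 3*t) + d*(9*t^2 + 24*t + 150) - 45*t^2 - 45*t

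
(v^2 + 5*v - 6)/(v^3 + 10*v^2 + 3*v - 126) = (v - 1)/(v^2 + 4*v - 21)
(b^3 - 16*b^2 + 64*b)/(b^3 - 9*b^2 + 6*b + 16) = b*(b - 8)/(b^2 - b - 2)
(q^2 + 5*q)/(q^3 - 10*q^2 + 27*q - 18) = q*(q + 5)/(q^3 - 10*q^2 + 27*q - 18)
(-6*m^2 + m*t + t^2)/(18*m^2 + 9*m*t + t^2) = (-2*m + t)/(6*m + t)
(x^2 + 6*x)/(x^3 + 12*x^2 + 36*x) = 1/(x + 6)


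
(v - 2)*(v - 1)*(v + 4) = v^3 + v^2 - 10*v + 8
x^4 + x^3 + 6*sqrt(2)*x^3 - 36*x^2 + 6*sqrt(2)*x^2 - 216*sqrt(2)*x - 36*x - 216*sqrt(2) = (x - 6)*(x + 1)*(x + 6)*(x + 6*sqrt(2))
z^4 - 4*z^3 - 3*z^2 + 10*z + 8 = (z - 4)*(z - 2)*(z + 1)^2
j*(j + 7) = j^2 + 7*j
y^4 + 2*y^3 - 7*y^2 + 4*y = y*(y - 1)^2*(y + 4)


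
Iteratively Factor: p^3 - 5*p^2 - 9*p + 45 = (p - 5)*(p^2 - 9) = (p - 5)*(p - 3)*(p + 3)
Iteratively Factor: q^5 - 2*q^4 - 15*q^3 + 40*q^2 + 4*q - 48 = (q - 3)*(q^4 + q^3 - 12*q^2 + 4*q + 16) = (q - 3)*(q - 2)*(q^3 + 3*q^2 - 6*q - 8) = (q - 3)*(q - 2)*(q + 1)*(q^2 + 2*q - 8) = (q - 3)*(q - 2)*(q + 1)*(q + 4)*(q - 2)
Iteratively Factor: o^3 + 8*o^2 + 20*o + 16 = (o + 2)*(o^2 + 6*o + 8) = (o + 2)^2*(o + 4)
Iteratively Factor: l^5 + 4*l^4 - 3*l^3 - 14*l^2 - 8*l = (l - 2)*(l^4 + 6*l^3 + 9*l^2 + 4*l) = l*(l - 2)*(l^3 + 6*l^2 + 9*l + 4) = l*(l - 2)*(l + 1)*(l^2 + 5*l + 4) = l*(l - 2)*(l + 1)*(l + 4)*(l + 1)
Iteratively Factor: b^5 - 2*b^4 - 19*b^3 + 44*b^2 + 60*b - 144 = (b - 2)*(b^4 - 19*b^2 + 6*b + 72) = (b - 3)*(b - 2)*(b^3 + 3*b^2 - 10*b - 24) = (b - 3)*(b - 2)*(b + 2)*(b^2 + b - 12) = (b - 3)^2*(b - 2)*(b + 2)*(b + 4)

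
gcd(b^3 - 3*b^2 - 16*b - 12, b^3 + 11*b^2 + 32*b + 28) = b + 2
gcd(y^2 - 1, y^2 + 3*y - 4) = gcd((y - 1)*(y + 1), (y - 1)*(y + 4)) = y - 1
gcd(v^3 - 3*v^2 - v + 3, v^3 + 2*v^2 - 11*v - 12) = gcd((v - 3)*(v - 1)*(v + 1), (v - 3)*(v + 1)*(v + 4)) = v^2 - 2*v - 3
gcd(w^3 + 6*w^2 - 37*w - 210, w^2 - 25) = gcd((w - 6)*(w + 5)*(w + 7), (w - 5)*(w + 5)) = w + 5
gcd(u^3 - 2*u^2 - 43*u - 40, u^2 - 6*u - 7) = u + 1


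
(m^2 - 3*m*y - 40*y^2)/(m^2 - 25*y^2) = (-m + 8*y)/(-m + 5*y)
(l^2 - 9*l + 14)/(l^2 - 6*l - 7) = (l - 2)/(l + 1)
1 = 1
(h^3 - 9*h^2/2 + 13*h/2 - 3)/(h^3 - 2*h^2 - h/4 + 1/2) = 2*(2*h^2 - 5*h + 3)/(4*h^2 - 1)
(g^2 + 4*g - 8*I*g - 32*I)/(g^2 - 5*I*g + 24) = (g + 4)/(g + 3*I)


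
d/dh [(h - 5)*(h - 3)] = 2*h - 8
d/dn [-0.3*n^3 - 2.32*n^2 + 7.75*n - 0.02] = -0.9*n^2 - 4.64*n + 7.75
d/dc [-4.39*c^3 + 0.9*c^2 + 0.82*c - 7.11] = -13.17*c^2 + 1.8*c + 0.82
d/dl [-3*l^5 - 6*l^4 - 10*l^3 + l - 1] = -15*l^4 - 24*l^3 - 30*l^2 + 1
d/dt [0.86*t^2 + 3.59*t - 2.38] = 1.72*t + 3.59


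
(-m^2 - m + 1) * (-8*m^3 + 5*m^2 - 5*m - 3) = 8*m^5 + 3*m^4 - 8*m^3 + 13*m^2 - 2*m - 3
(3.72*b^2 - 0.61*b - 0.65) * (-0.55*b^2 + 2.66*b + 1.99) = -2.046*b^4 + 10.2307*b^3 + 6.1377*b^2 - 2.9429*b - 1.2935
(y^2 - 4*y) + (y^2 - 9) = 2*y^2 - 4*y - 9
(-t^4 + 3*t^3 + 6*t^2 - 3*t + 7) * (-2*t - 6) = 2*t^5 - 30*t^3 - 30*t^2 + 4*t - 42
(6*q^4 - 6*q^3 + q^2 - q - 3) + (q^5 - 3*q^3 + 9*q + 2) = q^5 + 6*q^4 - 9*q^3 + q^2 + 8*q - 1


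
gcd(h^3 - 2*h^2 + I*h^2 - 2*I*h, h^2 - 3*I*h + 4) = h + I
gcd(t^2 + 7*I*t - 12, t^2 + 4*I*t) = t + 4*I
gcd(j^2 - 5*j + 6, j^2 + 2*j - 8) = j - 2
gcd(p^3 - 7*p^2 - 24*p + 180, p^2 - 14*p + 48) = p - 6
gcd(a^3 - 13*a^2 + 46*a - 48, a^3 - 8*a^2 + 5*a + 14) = a - 2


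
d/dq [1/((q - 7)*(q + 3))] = 2*(2 - q)/(q^4 - 8*q^3 - 26*q^2 + 168*q + 441)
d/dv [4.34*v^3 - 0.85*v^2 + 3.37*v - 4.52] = 13.02*v^2 - 1.7*v + 3.37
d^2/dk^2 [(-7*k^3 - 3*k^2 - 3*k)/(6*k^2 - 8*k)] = -175/(27*k^3 - 108*k^2 + 144*k - 64)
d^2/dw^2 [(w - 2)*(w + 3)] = 2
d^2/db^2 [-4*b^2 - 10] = -8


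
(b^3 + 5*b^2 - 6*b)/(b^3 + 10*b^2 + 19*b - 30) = b/(b + 5)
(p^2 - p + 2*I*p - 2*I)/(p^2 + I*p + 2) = (p - 1)/(p - I)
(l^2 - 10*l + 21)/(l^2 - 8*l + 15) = (l - 7)/(l - 5)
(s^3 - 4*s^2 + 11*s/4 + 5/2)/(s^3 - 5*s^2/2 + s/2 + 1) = (s - 5/2)/(s - 1)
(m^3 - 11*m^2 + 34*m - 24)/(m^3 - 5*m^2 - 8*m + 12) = (m - 4)/(m + 2)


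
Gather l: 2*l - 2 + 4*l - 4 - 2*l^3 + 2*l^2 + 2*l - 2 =-2*l^3 + 2*l^2 + 8*l - 8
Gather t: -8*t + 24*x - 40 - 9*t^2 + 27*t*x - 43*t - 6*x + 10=-9*t^2 + t*(27*x - 51) + 18*x - 30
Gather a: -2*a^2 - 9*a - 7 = -2*a^2 - 9*a - 7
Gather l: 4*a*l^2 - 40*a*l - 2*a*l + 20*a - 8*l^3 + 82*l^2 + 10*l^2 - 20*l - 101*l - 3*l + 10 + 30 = 20*a - 8*l^3 + l^2*(4*a + 92) + l*(-42*a - 124) + 40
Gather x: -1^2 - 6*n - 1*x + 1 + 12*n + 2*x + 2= 6*n + x + 2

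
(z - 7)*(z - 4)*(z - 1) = z^3 - 12*z^2 + 39*z - 28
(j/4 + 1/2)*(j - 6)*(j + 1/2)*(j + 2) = j^4/4 - 3*j^3/8 - 21*j^2/4 - 17*j/2 - 3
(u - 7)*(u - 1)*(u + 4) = u^3 - 4*u^2 - 25*u + 28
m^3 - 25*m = m*(m - 5)*(m + 5)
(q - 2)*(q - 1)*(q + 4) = q^3 + q^2 - 10*q + 8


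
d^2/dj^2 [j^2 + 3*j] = 2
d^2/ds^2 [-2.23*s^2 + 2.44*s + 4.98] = -4.46000000000000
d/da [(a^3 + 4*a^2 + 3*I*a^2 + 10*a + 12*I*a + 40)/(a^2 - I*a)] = (a^4 - 2*I*a^3 - a^2*(7 + 16*I) - 80*a + 40*I)/(a^2*(a^2 - 2*I*a - 1))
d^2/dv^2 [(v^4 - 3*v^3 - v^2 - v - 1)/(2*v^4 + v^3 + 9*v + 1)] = 2*(-14*v^9 - 12*v^8 - 138*v^7 + 292*v^6 + 225*v^5 + 360*v^4 - 171*v^3 - 84*v^2 - 6*v - 73)/(8*v^12 + 12*v^11 + 6*v^10 + 109*v^9 + 120*v^8 + 39*v^7 + 489*v^6 + 351*v^5 + 60*v^4 + 732*v^3 + 243*v^2 + 27*v + 1)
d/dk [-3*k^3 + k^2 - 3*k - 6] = -9*k^2 + 2*k - 3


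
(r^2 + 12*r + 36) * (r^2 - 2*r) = r^4 + 10*r^3 + 12*r^2 - 72*r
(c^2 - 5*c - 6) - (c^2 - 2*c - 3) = -3*c - 3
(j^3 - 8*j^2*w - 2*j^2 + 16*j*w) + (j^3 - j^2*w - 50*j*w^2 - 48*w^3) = 2*j^3 - 9*j^2*w - 2*j^2 - 50*j*w^2 + 16*j*w - 48*w^3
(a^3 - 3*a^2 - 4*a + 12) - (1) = a^3 - 3*a^2 - 4*a + 11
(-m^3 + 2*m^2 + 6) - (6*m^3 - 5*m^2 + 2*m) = -7*m^3 + 7*m^2 - 2*m + 6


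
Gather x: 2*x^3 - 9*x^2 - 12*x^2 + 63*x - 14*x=2*x^3 - 21*x^2 + 49*x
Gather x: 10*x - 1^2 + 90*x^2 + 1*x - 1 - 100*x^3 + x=-100*x^3 + 90*x^2 + 12*x - 2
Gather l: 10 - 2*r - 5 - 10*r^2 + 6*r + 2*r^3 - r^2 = 2*r^3 - 11*r^2 + 4*r + 5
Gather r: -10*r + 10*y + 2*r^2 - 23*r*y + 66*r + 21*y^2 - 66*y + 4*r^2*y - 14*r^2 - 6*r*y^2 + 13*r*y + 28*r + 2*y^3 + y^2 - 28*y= r^2*(4*y - 12) + r*(-6*y^2 - 10*y + 84) + 2*y^3 + 22*y^2 - 84*y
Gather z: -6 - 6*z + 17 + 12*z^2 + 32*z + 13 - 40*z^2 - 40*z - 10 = -28*z^2 - 14*z + 14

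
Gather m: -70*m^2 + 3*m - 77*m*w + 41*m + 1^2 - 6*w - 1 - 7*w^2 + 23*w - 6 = -70*m^2 + m*(44 - 77*w) - 7*w^2 + 17*w - 6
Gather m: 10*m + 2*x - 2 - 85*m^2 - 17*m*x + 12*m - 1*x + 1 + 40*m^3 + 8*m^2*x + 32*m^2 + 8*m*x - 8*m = 40*m^3 + m^2*(8*x - 53) + m*(14 - 9*x) + x - 1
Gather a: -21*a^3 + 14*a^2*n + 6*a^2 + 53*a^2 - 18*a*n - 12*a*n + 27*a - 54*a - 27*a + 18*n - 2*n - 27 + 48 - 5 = -21*a^3 + a^2*(14*n + 59) + a*(-30*n - 54) + 16*n + 16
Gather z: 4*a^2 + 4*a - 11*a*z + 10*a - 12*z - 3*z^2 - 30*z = 4*a^2 + 14*a - 3*z^2 + z*(-11*a - 42)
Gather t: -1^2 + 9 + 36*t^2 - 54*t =36*t^2 - 54*t + 8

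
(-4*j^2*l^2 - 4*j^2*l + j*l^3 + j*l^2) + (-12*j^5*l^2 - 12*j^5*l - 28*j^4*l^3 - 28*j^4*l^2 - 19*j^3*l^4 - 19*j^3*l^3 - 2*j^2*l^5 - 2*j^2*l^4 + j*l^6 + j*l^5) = -12*j^5*l^2 - 12*j^5*l - 28*j^4*l^3 - 28*j^4*l^2 - 19*j^3*l^4 - 19*j^3*l^3 - 2*j^2*l^5 - 2*j^2*l^4 - 4*j^2*l^2 - 4*j^2*l + j*l^6 + j*l^5 + j*l^3 + j*l^2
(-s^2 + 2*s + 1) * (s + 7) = -s^3 - 5*s^2 + 15*s + 7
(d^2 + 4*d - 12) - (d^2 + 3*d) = d - 12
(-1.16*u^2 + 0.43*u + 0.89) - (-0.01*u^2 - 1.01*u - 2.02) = -1.15*u^2 + 1.44*u + 2.91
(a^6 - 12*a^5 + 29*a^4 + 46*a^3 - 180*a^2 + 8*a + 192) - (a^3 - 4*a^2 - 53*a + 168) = a^6 - 12*a^5 + 29*a^4 + 45*a^3 - 176*a^2 + 61*a + 24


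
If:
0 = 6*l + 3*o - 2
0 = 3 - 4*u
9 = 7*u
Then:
No Solution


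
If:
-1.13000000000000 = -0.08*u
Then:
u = 14.12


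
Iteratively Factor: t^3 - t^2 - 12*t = (t - 4)*(t^2 + 3*t) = (t - 4)*(t + 3)*(t)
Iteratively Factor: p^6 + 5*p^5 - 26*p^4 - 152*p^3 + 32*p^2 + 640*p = (p + 4)*(p^5 + p^4 - 30*p^3 - 32*p^2 + 160*p) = (p - 5)*(p + 4)*(p^4 + 6*p^3 - 32*p) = (p - 5)*(p + 4)^2*(p^3 + 2*p^2 - 8*p) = (p - 5)*(p + 4)^3*(p^2 - 2*p) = (p - 5)*(p - 2)*(p + 4)^3*(p)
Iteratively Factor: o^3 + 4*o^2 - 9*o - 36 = (o - 3)*(o^2 + 7*o + 12) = (o - 3)*(o + 4)*(o + 3)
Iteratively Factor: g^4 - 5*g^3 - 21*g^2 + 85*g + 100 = (g - 5)*(g^3 - 21*g - 20) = (g - 5)*(g + 4)*(g^2 - 4*g - 5) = (g - 5)*(g + 1)*(g + 4)*(g - 5)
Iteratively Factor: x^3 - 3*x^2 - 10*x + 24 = (x + 3)*(x^2 - 6*x + 8) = (x - 4)*(x + 3)*(x - 2)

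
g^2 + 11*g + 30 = (g + 5)*(g + 6)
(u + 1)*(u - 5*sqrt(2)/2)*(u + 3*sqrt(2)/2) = u^3 - sqrt(2)*u^2 + u^2 - 15*u/2 - sqrt(2)*u - 15/2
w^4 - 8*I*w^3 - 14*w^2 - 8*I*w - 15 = (w - 5*I)*(w - 3*I)*(w - I)*(w + I)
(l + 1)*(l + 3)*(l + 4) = l^3 + 8*l^2 + 19*l + 12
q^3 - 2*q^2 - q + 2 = (q - 2)*(q - 1)*(q + 1)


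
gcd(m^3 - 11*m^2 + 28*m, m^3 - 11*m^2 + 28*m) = m^3 - 11*m^2 + 28*m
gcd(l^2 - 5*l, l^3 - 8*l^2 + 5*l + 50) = l - 5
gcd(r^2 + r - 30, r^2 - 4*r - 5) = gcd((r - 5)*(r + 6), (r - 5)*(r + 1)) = r - 5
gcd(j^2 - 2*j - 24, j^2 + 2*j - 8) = j + 4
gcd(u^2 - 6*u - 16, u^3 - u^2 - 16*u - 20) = u + 2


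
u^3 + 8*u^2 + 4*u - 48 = (u - 2)*(u + 4)*(u + 6)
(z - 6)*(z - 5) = z^2 - 11*z + 30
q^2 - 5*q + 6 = (q - 3)*(q - 2)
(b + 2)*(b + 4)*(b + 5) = b^3 + 11*b^2 + 38*b + 40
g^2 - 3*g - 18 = (g - 6)*(g + 3)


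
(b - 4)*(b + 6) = b^2 + 2*b - 24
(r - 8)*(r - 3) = r^2 - 11*r + 24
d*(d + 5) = d^2 + 5*d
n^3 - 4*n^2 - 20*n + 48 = (n - 6)*(n - 2)*(n + 4)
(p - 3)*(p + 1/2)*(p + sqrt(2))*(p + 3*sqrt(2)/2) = p^4 - 5*p^3/2 + 5*sqrt(2)*p^3/2 - 25*sqrt(2)*p^2/4 + 3*p^2/2 - 15*p/2 - 15*sqrt(2)*p/4 - 9/2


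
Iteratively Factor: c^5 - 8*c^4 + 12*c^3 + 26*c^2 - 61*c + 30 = (c - 1)*(c^4 - 7*c^3 + 5*c^2 + 31*c - 30) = (c - 5)*(c - 1)*(c^3 - 2*c^2 - 5*c + 6) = (c - 5)*(c - 1)^2*(c^2 - c - 6) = (c - 5)*(c - 1)^2*(c + 2)*(c - 3)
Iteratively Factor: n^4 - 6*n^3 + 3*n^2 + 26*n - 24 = (n + 2)*(n^3 - 8*n^2 + 19*n - 12) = (n - 4)*(n + 2)*(n^2 - 4*n + 3) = (n - 4)*(n - 3)*(n + 2)*(n - 1)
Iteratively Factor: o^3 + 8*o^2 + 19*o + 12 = (o + 1)*(o^2 + 7*o + 12) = (o + 1)*(o + 4)*(o + 3)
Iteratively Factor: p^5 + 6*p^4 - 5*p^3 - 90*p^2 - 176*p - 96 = (p + 1)*(p^4 + 5*p^3 - 10*p^2 - 80*p - 96) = (p + 1)*(p + 2)*(p^3 + 3*p^2 - 16*p - 48) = (p + 1)*(p + 2)*(p + 4)*(p^2 - p - 12) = (p + 1)*(p + 2)*(p + 3)*(p + 4)*(p - 4)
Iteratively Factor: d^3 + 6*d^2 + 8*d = (d + 2)*(d^2 + 4*d) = d*(d + 2)*(d + 4)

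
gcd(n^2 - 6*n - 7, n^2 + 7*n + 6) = n + 1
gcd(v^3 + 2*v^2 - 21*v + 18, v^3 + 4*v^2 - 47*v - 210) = v + 6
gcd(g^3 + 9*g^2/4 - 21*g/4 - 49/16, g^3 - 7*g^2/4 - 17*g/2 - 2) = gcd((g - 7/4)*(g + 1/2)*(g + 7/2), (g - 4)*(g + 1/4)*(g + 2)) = 1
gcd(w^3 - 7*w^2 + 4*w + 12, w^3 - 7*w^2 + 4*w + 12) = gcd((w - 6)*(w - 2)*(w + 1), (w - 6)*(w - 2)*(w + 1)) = w^3 - 7*w^2 + 4*w + 12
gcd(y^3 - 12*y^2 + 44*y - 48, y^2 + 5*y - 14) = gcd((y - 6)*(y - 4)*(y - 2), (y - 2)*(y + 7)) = y - 2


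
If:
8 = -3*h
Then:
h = -8/3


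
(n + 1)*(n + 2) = n^2 + 3*n + 2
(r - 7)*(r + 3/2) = r^2 - 11*r/2 - 21/2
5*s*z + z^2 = z*(5*s + z)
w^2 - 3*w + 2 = (w - 2)*(w - 1)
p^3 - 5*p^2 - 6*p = p*(p - 6)*(p + 1)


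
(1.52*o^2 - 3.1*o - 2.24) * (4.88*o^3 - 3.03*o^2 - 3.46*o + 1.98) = 7.4176*o^5 - 19.7336*o^4 - 6.7974*o^3 + 20.5228*o^2 + 1.6124*o - 4.4352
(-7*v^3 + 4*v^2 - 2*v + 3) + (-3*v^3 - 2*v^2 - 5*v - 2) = -10*v^3 + 2*v^2 - 7*v + 1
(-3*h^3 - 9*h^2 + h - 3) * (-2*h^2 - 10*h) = 6*h^5 + 48*h^4 + 88*h^3 - 4*h^2 + 30*h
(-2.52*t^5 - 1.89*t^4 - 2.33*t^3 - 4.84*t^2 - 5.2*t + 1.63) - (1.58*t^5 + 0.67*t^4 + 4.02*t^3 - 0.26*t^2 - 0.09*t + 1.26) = -4.1*t^5 - 2.56*t^4 - 6.35*t^3 - 4.58*t^2 - 5.11*t + 0.37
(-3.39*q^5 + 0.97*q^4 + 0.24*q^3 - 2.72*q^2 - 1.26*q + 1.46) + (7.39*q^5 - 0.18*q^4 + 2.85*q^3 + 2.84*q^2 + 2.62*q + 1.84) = 4.0*q^5 + 0.79*q^4 + 3.09*q^3 + 0.12*q^2 + 1.36*q + 3.3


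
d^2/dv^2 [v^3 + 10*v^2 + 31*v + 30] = 6*v + 20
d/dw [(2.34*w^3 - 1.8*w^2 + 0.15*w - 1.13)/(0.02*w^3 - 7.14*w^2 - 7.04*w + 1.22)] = (-16.6716*w^4 - 32.9532*w^3 + 22.3752*w^2 - 20.5284*w - 7.7722)/(0.0004*w^6 - 0.2856*w^5 + 50.698*w^4 + 100.58*w^3 + 32.14*w^2 - 17.1776*w + 1.4884)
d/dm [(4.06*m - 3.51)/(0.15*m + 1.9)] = (1.236075*m + 15.65695)/(0.15*m + 1.9)^3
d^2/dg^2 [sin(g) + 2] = -sin(g)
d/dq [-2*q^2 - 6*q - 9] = -4*q - 6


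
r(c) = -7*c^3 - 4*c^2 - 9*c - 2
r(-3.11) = 197.86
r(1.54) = -50.91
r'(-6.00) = -717.00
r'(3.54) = -300.48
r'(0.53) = -19.14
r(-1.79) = 41.44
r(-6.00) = 1420.00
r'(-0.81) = -16.30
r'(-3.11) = -187.23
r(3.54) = -394.52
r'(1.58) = -74.06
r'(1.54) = -71.12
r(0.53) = -8.94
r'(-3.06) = -181.16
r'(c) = -21*c^2 - 8*c - 9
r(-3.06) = 188.65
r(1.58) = -53.82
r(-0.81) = 6.39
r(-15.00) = 22858.00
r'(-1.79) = -61.97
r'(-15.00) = -4614.00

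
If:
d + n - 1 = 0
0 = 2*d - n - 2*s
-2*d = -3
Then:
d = 3/2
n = -1/2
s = 7/4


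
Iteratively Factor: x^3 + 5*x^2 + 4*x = (x + 4)*(x^2 + x) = (x + 1)*(x + 4)*(x)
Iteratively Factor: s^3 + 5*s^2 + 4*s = (s + 4)*(s^2 + s) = s*(s + 4)*(s + 1)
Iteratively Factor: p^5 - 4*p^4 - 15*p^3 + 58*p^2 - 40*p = (p + 4)*(p^4 - 8*p^3 + 17*p^2 - 10*p) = (p - 1)*(p + 4)*(p^3 - 7*p^2 + 10*p) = (p - 2)*(p - 1)*(p + 4)*(p^2 - 5*p) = (p - 5)*(p - 2)*(p - 1)*(p + 4)*(p)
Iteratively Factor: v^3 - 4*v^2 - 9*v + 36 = (v - 4)*(v^2 - 9) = (v - 4)*(v - 3)*(v + 3)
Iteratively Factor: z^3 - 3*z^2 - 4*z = (z)*(z^2 - 3*z - 4) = z*(z - 4)*(z + 1)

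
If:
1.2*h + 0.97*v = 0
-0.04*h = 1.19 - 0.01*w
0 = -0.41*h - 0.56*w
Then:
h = -25.15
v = 31.11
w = 18.41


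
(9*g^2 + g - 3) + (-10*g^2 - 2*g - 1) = -g^2 - g - 4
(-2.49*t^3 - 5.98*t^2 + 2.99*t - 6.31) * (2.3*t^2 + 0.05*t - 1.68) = -5.727*t^5 - 13.8785*t^4 + 10.7612*t^3 - 4.3171*t^2 - 5.3387*t + 10.6008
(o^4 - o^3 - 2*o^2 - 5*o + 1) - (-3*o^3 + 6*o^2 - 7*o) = o^4 + 2*o^3 - 8*o^2 + 2*o + 1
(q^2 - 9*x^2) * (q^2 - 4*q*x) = q^4 - 4*q^3*x - 9*q^2*x^2 + 36*q*x^3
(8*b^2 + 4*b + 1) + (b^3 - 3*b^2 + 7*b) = b^3 + 5*b^2 + 11*b + 1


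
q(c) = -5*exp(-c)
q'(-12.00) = 813773.96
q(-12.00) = -813773.96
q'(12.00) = 0.00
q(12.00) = 0.00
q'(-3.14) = 115.52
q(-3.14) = -115.52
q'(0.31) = 3.67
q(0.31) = -3.67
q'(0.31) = 3.67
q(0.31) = -3.67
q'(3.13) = 0.22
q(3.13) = -0.22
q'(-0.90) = 12.30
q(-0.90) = -12.30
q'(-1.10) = 15.02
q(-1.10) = -15.02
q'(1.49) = 1.13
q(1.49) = -1.13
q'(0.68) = 2.53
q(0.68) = -2.53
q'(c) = 5*exp(-c)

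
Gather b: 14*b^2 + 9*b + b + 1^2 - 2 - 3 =14*b^2 + 10*b - 4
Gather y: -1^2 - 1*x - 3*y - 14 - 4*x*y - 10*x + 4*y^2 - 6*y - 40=-11*x + 4*y^2 + y*(-4*x - 9) - 55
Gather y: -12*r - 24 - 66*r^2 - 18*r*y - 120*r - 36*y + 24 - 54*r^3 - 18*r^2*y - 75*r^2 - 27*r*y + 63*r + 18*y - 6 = -54*r^3 - 141*r^2 - 69*r + y*(-18*r^2 - 45*r - 18) - 6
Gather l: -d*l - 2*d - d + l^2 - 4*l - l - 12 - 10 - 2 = -3*d + l^2 + l*(-d - 5) - 24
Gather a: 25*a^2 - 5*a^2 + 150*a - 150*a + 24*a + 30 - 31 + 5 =20*a^2 + 24*a + 4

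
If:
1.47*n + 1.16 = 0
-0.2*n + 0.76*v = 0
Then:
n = -0.79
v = -0.21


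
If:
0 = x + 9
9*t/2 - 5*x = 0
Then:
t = -10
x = -9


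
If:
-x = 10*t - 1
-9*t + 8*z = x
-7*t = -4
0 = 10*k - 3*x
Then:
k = -99/70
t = 4/7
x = -33/7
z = 3/56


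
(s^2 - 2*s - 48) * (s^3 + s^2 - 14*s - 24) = s^5 - s^4 - 64*s^3 - 44*s^2 + 720*s + 1152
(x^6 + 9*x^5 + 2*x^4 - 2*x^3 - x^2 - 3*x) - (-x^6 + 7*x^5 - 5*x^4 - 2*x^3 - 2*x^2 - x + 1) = 2*x^6 + 2*x^5 + 7*x^4 + x^2 - 2*x - 1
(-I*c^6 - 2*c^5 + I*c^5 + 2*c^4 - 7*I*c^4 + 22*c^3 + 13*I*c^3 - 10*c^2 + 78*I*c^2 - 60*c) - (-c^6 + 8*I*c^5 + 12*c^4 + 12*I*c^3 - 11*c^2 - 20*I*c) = c^6 - I*c^6 - 2*c^5 - 7*I*c^5 - 10*c^4 - 7*I*c^4 + 22*c^3 + I*c^3 + c^2 + 78*I*c^2 - 60*c + 20*I*c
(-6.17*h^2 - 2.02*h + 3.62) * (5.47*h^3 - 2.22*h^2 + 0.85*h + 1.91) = -33.7499*h^5 + 2.648*h^4 + 19.0413*h^3 - 21.5381*h^2 - 0.7812*h + 6.9142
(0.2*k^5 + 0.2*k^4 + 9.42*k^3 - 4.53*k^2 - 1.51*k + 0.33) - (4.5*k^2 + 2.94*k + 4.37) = 0.2*k^5 + 0.2*k^4 + 9.42*k^3 - 9.03*k^2 - 4.45*k - 4.04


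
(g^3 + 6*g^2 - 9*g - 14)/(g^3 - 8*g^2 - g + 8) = (g^2 + 5*g - 14)/(g^2 - 9*g + 8)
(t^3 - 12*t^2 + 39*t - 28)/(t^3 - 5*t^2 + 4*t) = (t - 7)/t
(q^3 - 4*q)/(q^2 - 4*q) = (q^2 - 4)/(q - 4)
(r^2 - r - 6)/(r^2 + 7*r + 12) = (r^2 - r - 6)/(r^2 + 7*r + 12)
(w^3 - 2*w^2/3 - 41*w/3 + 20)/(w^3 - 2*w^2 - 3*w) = (3*w^2 + 7*w - 20)/(3*w*(w + 1))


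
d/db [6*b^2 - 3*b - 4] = 12*b - 3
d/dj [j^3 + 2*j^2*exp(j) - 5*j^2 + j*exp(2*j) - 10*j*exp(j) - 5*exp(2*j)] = 2*j^2*exp(j) + 3*j^2 + 2*j*exp(2*j) - 6*j*exp(j) - 10*j - 9*exp(2*j) - 10*exp(j)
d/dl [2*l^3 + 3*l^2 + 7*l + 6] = 6*l^2 + 6*l + 7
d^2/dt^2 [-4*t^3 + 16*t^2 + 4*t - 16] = 32 - 24*t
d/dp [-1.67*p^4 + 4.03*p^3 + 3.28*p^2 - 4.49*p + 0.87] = -6.68*p^3 + 12.09*p^2 + 6.56*p - 4.49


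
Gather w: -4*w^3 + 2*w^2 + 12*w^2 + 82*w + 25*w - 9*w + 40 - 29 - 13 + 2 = -4*w^3 + 14*w^2 + 98*w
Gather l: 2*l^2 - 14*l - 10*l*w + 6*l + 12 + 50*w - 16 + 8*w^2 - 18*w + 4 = 2*l^2 + l*(-10*w - 8) + 8*w^2 + 32*w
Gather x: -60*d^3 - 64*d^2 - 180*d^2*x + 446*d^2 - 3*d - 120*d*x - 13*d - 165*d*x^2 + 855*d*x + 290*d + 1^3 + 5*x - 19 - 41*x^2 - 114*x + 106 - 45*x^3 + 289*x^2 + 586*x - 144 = -60*d^3 + 382*d^2 + 274*d - 45*x^3 + x^2*(248 - 165*d) + x*(-180*d^2 + 735*d + 477) - 56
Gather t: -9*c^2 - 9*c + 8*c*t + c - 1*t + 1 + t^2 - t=-9*c^2 - 8*c + t^2 + t*(8*c - 2) + 1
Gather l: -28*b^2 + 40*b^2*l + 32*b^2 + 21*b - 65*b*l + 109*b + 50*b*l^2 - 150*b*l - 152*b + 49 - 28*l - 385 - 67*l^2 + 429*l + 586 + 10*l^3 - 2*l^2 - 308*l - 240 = 4*b^2 - 22*b + 10*l^3 + l^2*(50*b - 69) + l*(40*b^2 - 215*b + 93) + 10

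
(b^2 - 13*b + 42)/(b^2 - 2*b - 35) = (b - 6)/(b + 5)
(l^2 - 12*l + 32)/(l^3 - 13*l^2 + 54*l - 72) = (l - 8)/(l^2 - 9*l + 18)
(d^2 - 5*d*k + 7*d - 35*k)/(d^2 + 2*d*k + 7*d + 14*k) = (d - 5*k)/(d + 2*k)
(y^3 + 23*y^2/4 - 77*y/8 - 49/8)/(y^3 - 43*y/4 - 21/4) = (4*y^2 + 21*y - 49)/(2*(2*y^2 - y - 21))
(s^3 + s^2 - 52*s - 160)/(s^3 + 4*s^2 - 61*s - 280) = (s + 4)/(s + 7)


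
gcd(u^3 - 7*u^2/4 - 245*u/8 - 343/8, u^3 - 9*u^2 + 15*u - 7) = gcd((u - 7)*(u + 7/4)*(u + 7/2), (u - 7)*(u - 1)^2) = u - 7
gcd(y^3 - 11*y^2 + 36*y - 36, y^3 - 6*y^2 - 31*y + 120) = y - 3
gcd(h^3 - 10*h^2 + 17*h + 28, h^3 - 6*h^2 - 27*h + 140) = h^2 - 11*h + 28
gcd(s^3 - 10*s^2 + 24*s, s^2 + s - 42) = s - 6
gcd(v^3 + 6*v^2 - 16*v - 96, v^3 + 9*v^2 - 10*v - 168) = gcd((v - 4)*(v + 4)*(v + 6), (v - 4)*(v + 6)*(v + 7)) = v^2 + 2*v - 24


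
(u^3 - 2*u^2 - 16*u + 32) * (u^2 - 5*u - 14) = u^5 - 7*u^4 - 20*u^3 + 140*u^2 + 64*u - 448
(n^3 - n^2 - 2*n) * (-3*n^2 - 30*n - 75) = -3*n^5 - 27*n^4 - 39*n^3 + 135*n^2 + 150*n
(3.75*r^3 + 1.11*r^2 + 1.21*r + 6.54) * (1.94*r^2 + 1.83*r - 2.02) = 7.275*r^5 + 9.0159*r^4 - 3.1963*r^3 + 12.6597*r^2 + 9.524*r - 13.2108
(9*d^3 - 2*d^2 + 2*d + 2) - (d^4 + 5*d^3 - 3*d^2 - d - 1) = -d^4 + 4*d^3 + d^2 + 3*d + 3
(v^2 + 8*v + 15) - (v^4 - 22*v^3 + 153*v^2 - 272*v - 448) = -v^4 + 22*v^3 - 152*v^2 + 280*v + 463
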